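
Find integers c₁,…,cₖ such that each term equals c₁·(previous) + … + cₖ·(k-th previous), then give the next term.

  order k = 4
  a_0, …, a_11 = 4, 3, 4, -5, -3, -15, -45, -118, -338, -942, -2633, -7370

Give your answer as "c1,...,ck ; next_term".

2,2,1,-1 ; -20610

  a_4 = 2·-5 + 2·4 + 1·3 + -1·4 = -3
  a_5 = 2·-3 + 2·-5 + 1·4 + -1·3 = -15
  a_6 = 2·-15 + 2·-3 + 1·-5 + -1·4 = -45
  a_7 = 2·-45 + 2·-15 + 1·-3 + -1·-5 = -118
  a_8 = 2·-118 + 2·-45 + 1·-15 + -1·-3 = -338
  a_9 = 2·-338 + 2·-118 + 1·-45 + -1·-15 = -942
  a_10 = 2·-942 + 2·-338 + 1·-118 + -1·-45 = -2633
  a_11 = 2·-2633 + 2·-942 + 1·-338 + -1·-118 = -7370
  a_12 = 2·-7370 + 2·-2633 + 1·-942 + -1·-338 = -20610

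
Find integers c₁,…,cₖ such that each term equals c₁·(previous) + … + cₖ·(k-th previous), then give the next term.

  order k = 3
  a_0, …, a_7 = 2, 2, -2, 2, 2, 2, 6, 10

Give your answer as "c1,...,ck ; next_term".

1,1,1 ; 18

  a_3 = 1·-2 + 1·2 + 1·2 = 2
  a_4 = 1·2 + 1·-2 + 1·2 = 2
  a_5 = 1·2 + 1·2 + 1·-2 = 2
  a_6 = 1·2 + 1·2 + 1·2 = 6
  a_7 = 1·6 + 1·2 + 1·2 = 10
  a_8 = 1·10 + 1·6 + 1·2 = 18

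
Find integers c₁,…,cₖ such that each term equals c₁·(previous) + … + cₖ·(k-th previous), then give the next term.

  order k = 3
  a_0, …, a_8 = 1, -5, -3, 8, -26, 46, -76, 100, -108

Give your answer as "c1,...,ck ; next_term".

-2,0,2 ; 64

  a_3 = -2·-3 + 0·-5 + 2·1 = 8
  a_4 = -2·8 + 0·-3 + 2·-5 = -26
  a_5 = -2·-26 + 0·8 + 2·-3 = 46
  a_6 = -2·46 + 0·-26 + 2·8 = -76
  a_7 = -2·-76 + 0·46 + 2·-26 = 100
  a_8 = -2·100 + 0·-76 + 2·46 = -108
  a_9 = -2·-108 + 0·100 + 2·-76 = 64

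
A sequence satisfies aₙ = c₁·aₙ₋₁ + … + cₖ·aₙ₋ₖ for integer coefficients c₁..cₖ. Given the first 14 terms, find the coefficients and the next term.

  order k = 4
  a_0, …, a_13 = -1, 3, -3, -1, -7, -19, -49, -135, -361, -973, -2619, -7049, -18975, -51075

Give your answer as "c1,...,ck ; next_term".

2,2,0,-1 ; -137481

  a_4 = 2·-1 + 2·-3 + 0·3 + -1·-1 = -7
  a_5 = 2·-7 + 2·-1 + 0·-3 + -1·3 = -19
  a_6 = 2·-19 + 2·-7 + 0·-1 + -1·-3 = -49
  a_7 = 2·-49 + 2·-19 + 0·-7 + -1·-1 = -135
  a_8 = 2·-135 + 2·-49 + 0·-19 + -1·-7 = -361
  a_9 = 2·-361 + 2·-135 + 0·-49 + -1·-19 = -973
  a_10 = 2·-973 + 2·-361 + 0·-135 + -1·-49 = -2619
  a_11 = 2·-2619 + 2·-973 + 0·-361 + -1·-135 = -7049
  a_12 = 2·-7049 + 2·-2619 + 0·-973 + -1·-361 = -18975
  a_13 = 2·-18975 + 2·-7049 + 0·-2619 + -1·-973 = -51075
  a_14 = 2·-51075 + 2·-18975 + 0·-7049 + -1·-2619 = -137481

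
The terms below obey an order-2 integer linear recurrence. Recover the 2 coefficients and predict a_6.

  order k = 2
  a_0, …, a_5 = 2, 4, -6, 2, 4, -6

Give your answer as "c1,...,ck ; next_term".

-1,-1 ; 2

  a_2 = -1·4 + -1·2 = -6
  a_3 = -1·-6 + -1·4 = 2
  a_4 = -1·2 + -1·-6 = 4
  a_5 = -1·4 + -1·2 = -6
  a_6 = -1·-6 + -1·4 = 2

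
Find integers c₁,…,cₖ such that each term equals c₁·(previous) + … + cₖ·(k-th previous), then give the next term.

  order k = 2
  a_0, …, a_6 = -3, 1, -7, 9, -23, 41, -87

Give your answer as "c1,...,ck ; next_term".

-1,2 ; 169

  a_2 = -1·1 + 2·-3 = -7
  a_3 = -1·-7 + 2·1 = 9
  a_4 = -1·9 + 2·-7 = -23
  a_5 = -1·-23 + 2·9 = 41
  a_6 = -1·41 + 2·-23 = -87
  a_7 = -1·-87 + 2·41 = 169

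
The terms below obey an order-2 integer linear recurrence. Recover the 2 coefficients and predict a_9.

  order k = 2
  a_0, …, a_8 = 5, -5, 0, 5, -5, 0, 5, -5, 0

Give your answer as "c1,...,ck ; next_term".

  a_2 = -1·-5 + -1·5 = 0
  a_3 = -1·0 + -1·-5 = 5
  a_4 = -1·5 + -1·0 = -5
  a_5 = -1·-5 + -1·5 = 0
  a_6 = -1·0 + -1·-5 = 5
  a_7 = -1·5 + -1·0 = -5
  a_8 = -1·-5 + -1·5 = 0
  a_9 = -1·0 + -1·-5 = 5

-1,-1 ; 5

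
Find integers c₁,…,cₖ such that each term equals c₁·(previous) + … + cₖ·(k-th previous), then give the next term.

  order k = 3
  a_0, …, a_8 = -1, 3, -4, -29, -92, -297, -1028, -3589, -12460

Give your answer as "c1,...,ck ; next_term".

  a_3 = 4·-4 + -3·3 + 4·-1 = -29
  a_4 = 4·-29 + -3·-4 + 4·3 = -92
  a_5 = 4·-92 + -3·-29 + 4·-4 = -297
  a_6 = 4·-297 + -3·-92 + 4·-29 = -1028
  a_7 = 4·-1028 + -3·-297 + 4·-92 = -3589
  a_8 = 4·-3589 + -3·-1028 + 4·-297 = -12460
  a_9 = 4·-12460 + -3·-3589 + 4·-1028 = -43185

4,-3,4 ; -43185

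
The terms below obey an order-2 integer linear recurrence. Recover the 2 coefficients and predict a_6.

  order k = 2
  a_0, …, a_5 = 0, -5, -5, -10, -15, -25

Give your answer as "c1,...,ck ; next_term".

1,1 ; -40

  a_2 = 1·-5 + 1·0 = -5
  a_3 = 1·-5 + 1·-5 = -10
  a_4 = 1·-10 + 1·-5 = -15
  a_5 = 1·-15 + 1·-10 = -25
  a_6 = 1·-25 + 1·-15 = -40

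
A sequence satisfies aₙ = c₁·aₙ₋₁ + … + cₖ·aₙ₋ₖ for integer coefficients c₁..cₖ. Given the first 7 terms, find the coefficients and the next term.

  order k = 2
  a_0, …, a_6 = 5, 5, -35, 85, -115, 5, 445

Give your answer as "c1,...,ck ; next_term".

-3,-4 ; -1355

  a_2 = -3·5 + -4·5 = -35
  a_3 = -3·-35 + -4·5 = 85
  a_4 = -3·85 + -4·-35 = -115
  a_5 = -3·-115 + -4·85 = 5
  a_6 = -3·5 + -4·-115 = 445
  a_7 = -3·445 + -4·5 = -1355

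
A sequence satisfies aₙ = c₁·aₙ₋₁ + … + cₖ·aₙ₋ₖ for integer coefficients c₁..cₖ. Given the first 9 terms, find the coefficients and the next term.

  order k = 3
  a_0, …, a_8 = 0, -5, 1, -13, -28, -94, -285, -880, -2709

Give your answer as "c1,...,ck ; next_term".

2,3,1 ; -8343

  a_3 = 2·1 + 3·-5 + 1·0 = -13
  a_4 = 2·-13 + 3·1 + 1·-5 = -28
  a_5 = 2·-28 + 3·-13 + 1·1 = -94
  a_6 = 2·-94 + 3·-28 + 1·-13 = -285
  a_7 = 2·-285 + 3·-94 + 1·-28 = -880
  a_8 = 2·-880 + 3·-285 + 1·-94 = -2709
  a_9 = 2·-2709 + 3·-880 + 1·-285 = -8343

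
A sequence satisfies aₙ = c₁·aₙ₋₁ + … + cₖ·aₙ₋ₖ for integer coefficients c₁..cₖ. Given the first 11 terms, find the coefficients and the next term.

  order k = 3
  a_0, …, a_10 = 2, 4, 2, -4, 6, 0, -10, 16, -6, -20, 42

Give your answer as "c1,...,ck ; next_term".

-1,-1,1 ; -28

  a_3 = -1·2 + -1·4 + 1·2 = -4
  a_4 = -1·-4 + -1·2 + 1·4 = 6
  a_5 = -1·6 + -1·-4 + 1·2 = 0
  a_6 = -1·0 + -1·6 + 1·-4 = -10
  a_7 = -1·-10 + -1·0 + 1·6 = 16
  a_8 = -1·16 + -1·-10 + 1·0 = -6
  a_9 = -1·-6 + -1·16 + 1·-10 = -20
  a_10 = -1·-20 + -1·-6 + 1·16 = 42
  a_11 = -1·42 + -1·-20 + 1·-6 = -28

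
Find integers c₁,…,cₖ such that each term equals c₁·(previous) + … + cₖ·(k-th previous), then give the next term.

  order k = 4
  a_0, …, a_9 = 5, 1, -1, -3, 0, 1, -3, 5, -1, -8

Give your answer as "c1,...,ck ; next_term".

-1,-1,1,-1 ; 17

  a_4 = -1·-3 + -1·-1 + 1·1 + -1·5 = 0
  a_5 = -1·0 + -1·-3 + 1·-1 + -1·1 = 1
  a_6 = -1·1 + -1·0 + 1·-3 + -1·-1 = -3
  a_7 = -1·-3 + -1·1 + 1·0 + -1·-3 = 5
  a_8 = -1·5 + -1·-3 + 1·1 + -1·0 = -1
  a_9 = -1·-1 + -1·5 + 1·-3 + -1·1 = -8
  a_10 = -1·-8 + -1·-1 + 1·5 + -1·-3 = 17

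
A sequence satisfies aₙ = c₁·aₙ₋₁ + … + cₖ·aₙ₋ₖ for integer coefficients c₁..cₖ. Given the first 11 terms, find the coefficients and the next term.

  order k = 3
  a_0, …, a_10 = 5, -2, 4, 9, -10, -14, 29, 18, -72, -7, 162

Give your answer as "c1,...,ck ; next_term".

  a_3 = 0·4 + -2·-2 + 1·5 = 9
  a_4 = 0·9 + -2·4 + 1·-2 = -10
  a_5 = 0·-10 + -2·9 + 1·4 = -14
  a_6 = 0·-14 + -2·-10 + 1·9 = 29
  a_7 = 0·29 + -2·-14 + 1·-10 = 18
  a_8 = 0·18 + -2·29 + 1·-14 = -72
  a_9 = 0·-72 + -2·18 + 1·29 = -7
  a_10 = 0·-7 + -2·-72 + 1·18 = 162
  a_11 = 0·162 + -2·-7 + 1·-72 = -58

0,-2,1 ; -58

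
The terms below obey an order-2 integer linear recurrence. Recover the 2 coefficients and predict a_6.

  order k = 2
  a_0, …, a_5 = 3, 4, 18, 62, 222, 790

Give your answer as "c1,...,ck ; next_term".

3,2 ; 2814

  a_2 = 3·4 + 2·3 = 18
  a_3 = 3·18 + 2·4 = 62
  a_4 = 3·62 + 2·18 = 222
  a_5 = 3·222 + 2·62 = 790
  a_6 = 3·790 + 2·222 = 2814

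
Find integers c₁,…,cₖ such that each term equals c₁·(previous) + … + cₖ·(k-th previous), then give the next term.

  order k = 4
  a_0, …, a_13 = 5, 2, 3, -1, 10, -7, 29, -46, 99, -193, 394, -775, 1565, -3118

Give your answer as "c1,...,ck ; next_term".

  a_4 = 0·-1 + 2·3 + -3·2 + 2·5 = 10
  a_5 = 0·10 + 2·-1 + -3·3 + 2·2 = -7
  a_6 = 0·-7 + 2·10 + -3·-1 + 2·3 = 29
  a_7 = 0·29 + 2·-7 + -3·10 + 2·-1 = -46
  a_8 = 0·-46 + 2·29 + -3·-7 + 2·10 = 99
  a_9 = 0·99 + 2·-46 + -3·29 + 2·-7 = -193
  a_10 = 0·-193 + 2·99 + -3·-46 + 2·29 = 394
  a_11 = 0·394 + 2·-193 + -3·99 + 2·-46 = -775
  a_12 = 0·-775 + 2·394 + -3·-193 + 2·99 = 1565
  a_13 = 0·1565 + 2·-775 + -3·394 + 2·-193 = -3118
  a_14 = 0·-3118 + 2·1565 + -3·-775 + 2·394 = 6243

0,2,-3,2 ; 6243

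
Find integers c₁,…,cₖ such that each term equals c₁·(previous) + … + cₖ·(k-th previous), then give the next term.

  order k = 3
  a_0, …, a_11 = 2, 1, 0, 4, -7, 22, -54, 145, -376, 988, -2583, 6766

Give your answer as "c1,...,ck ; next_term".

  a_3 = -2·0 + 2·1 + 1·2 = 4
  a_4 = -2·4 + 2·0 + 1·1 = -7
  a_5 = -2·-7 + 2·4 + 1·0 = 22
  a_6 = -2·22 + 2·-7 + 1·4 = -54
  a_7 = -2·-54 + 2·22 + 1·-7 = 145
  a_8 = -2·145 + 2·-54 + 1·22 = -376
  a_9 = -2·-376 + 2·145 + 1·-54 = 988
  a_10 = -2·988 + 2·-376 + 1·145 = -2583
  a_11 = -2·-2583 + 2·988 + 1·-376 = 6766
  a_12 = -2·6766 + 2·-2583 + 1·988 = -17710

-2,2,1 ; -17710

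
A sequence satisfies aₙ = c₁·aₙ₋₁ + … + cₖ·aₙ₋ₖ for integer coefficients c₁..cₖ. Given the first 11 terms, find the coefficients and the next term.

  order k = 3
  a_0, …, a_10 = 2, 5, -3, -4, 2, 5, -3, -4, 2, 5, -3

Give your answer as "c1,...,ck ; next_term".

  a_3 = -1·-3 + -1·5 + -1·2 = -4
  a_4 = -1·-4 + -1·-3 + -1·5 = 2
  a_5 = -1·2 + -1·-4 + -1·-3 = 5
  a_6 = -1·5 + -1·2 + -1·-4 = -3
  a_7 = -1·-3 + -1·5 + -1·2 = -4
  a_8 = -1·-4 + -1·-3 + -1·5 = 2
  a_9 = -1·2 + -1·-4 + -1·-3 = 5
  a_10 = -1·5 + -1·2 + -1·-4 = -3
  a_11 = -1·-3 + -1·5 + -1·2 = -4

-1,-1,-1 ; -4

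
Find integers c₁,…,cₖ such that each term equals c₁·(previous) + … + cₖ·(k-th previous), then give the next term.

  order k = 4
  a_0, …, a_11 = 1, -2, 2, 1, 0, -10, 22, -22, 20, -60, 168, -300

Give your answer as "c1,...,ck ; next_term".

  a_4 = -2·1 + -2·2 + -2·-2 + 2·1 = 0
  a_5 = -2·0 + -2·1 + -2·2 + 2·-2 = -10
  a_6 = -2·-10 + -2·0 + -2·1 + 2·2 = 22
  a_7 = -2·22 + -2·-10 + -2·0 + 2·1 = -22
  a_8 = -2·-22 + -2·22 + -2·-10 + 2·0 = 20
  a_9 = -2·20 + -2·-22 + -2·22 + 2·-10 = -60
  a_10 = -2·-60 + -2·20 + -2·-22 + 2·22 = 168
  a_11 = -2·168 + -2·-60 + -2·20 + 2·-22 = -300
  a_12 = -2·-300 + -2·168 + -2·-60 + 2·20 = 424

-2,-2,-2,2 ; 424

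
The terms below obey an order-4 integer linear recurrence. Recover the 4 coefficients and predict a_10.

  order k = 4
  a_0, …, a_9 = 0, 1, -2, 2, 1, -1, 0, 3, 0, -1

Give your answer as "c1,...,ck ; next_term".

0,0,1,1 ; 3

  a_4 = 0·2 + 0·-2 + 1·1 + 1·0 = 1
  a_5 = 0·1 + 0·2 + 1·-2 + 1·1 = -1
  a_6 = 0·-1 + 0·1 + 1·2 + 1·-2 = 0
  a_7 = 0·0 + 0·-1 + 1·1 + 1·2 = 3
  a_8 = 0·3 + 0·0 + 1·-1 + 1·1 = 0
  a_9 = 0·0 + 0·3 + 1·0 + 1·-1 = -1
  a_10 = 0·-1 + 0·0 + 1·3 + 1·0 = 3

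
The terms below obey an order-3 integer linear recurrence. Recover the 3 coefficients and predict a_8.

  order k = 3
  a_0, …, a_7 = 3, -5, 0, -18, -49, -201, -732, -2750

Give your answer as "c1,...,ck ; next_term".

3,3,-1 ; -10245

  a_3 = 3·0 + 3·-5 + -1·3 = -18
  a_4 = 3·-18 + 3·0 + -1·-5 = -49
  a_5 = 3·-49 + 3·-18 + -1·0 = -201
  a_6 = 3·-201 + 3·-49 + -1·-18 = -732
  a_7 = 3·-732 + 3·-201 + -1·-49 = -2750
  a_8 = 3·-2750 + 3·-732 + -1·-201 = -10245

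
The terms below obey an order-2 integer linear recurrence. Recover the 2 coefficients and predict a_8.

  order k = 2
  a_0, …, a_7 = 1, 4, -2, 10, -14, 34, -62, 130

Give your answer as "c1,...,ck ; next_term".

  a_2 = -1·4 + 2·1 = -2
  a_3 = -1·-2 + 2·4 = 10
  a_4 = -1·10 + 2·-2 = -14
  a_5 = -1·-14 + 2·10 = 34
  a_6 = -1·34 + 2·-14 = -62
  a_7 = -1·-62 + 2·34 = 130
  a_8 = -1·130 + 2·-62 = -254

-1,2 ; -254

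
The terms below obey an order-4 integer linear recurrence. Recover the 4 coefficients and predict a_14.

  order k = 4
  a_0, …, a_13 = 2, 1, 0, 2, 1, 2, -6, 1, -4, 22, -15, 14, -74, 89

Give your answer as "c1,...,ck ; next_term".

  a_4 = 0·2 + 0·0 + -3·1 + 2·2 = 1
  a_5 = 0·1 + 0·2 + -3·0 + 2·1 = 2
  a_6 = 0·2 + 0·1 + -3·2 + 2·0 = -6
  a_7 = 0·-6 + 0·2 + -3·1 + 2·2 = 1
  a_8 = 0·1 + 0·-6 + -3·2 + 2·1 = -4
  a_9 = 0·-4 + 0·1 + -3·-6 + 2·2 = 22
  a_10 = 0·22 + 0·-4 + -3·1 + 2·-6 = -15
  a_11 = 0·-15 + 0·22 + -3·-4 + 2·1 = 14
  a_12 = 0·14 + 0·-15 + -3·22 + 2·-4 = -74
  a_13 = 0·-74 + 0·14 + -3·-15 + 2·22 = 89
  a_14 = 0·89 + 0·-74 + -3·14 + 2·-15 = -72

0,0,-3,2 ; -72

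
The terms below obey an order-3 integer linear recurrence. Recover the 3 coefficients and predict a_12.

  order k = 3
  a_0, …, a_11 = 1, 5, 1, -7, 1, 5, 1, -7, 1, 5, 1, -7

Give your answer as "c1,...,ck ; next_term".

-1,-1,-1 ; 1

  a_3 = -1·1 + -1·5 + -1·1 = -7
  a_4 = -1·-7 + -1·1 + -1·5 = 1
  a_5 = -1·1 + -1·-7 + -1·1 = 5
  a_6 = -1·5 + -1·1 + -1·-7 = 1
  a_7 = -1·1 + -1·5 + -1·1 = -7
  a_8 = -1·-7 + -1·1 + -1·5 = 1
  a_9 = -1·1 + -1·-7 + -1·1 = 5
  a_10 = -1·5 + -1·1 + -1·-7 = 1
  a_11 = -1·1 + -1·5 + -1·1 = -7
  a_12 = -1·-7 + -1·1 + -1·5 = 1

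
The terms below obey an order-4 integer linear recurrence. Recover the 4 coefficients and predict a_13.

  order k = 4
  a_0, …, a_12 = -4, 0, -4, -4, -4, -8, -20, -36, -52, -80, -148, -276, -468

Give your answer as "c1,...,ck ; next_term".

  a_4 = 2·-4 + -2·-4 + 2·0 + 1·-4 = -4
  a_5 = 2·-4 + -2·-4 + 2·-4 + 1·0 = -8
  a_6 = 2·-8 + -2·-4 + 2·-4 + 1·-4 = -20
  a_7 = 2·-20 + -2·-8 + 2·-4 + 1·-4 = -36
  a_8 = 2·-36 + -2·-20 + 2·-8 + 1·-4 = -52
  a_9 = 2·-52 + -2·-36 + 2·-20 + 1·-8 = -80
  a_10 = 2·-80 + -2·-52 + 2·-36 + 1·-20 = -148
  a_11 = 2·-148 + -2·-80 + 2·-52 + 1·-36 = -276
  a_12 = 2·-276 + -2·-148 + 2·-80 + 1·-52 = -468
  a_13 = 2·-468 + -2·-276 + 2·-148 + 1·-80 = -760

2,-2,2,1 ; -760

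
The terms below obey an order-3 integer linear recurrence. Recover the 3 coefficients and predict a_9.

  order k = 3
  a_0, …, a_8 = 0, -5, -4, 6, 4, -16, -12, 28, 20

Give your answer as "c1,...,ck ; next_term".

1,-2,2 ; -60

  a_3 = 1·-4 + -2·-5 + 2·0 = 6
  a_4 = 1·6 + -2·-4 + 2·-5 = 4
  a_5 = 1·4 + -2·6 + 2·-4 = -16
  a_6 = 1·-16 + -2·4 + 2·6 = -12
  a_7 = 1·-12 + -2·-16 + 2·4 = 28
  a_8 = 1·28 + -2·-12 + 2·-16 = 20
  a_9 = 1·20 + -2·28 + 2·-12 = -60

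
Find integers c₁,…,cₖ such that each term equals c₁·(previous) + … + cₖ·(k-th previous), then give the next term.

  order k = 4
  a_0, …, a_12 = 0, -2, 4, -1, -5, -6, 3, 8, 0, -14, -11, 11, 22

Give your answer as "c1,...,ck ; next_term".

  a_4 = 1·-1 + -1·4 + 0·-2 + 1·0 = -5
  a_5 = 1·-5 + -1·-1 + 0·4 + 1·-2 = -6
  a_6 = 1·-6 + -1·-5 + 0·-1 + 1·4 = 3
  a_7 = 1·3 + -1·-6 + 0·-5 + 1·-1 = 8
  a_8 = 1·8 + -1·3 + 0·-6 + 1·-5 = 0
  a_9 = 1·0 + -1·8 + 0·3 + 1·-6 = -14
  a_10 = 1·-14 + -1·0 + 0·8 + 1·3 = -11
  a_11 = 1·-11 + -1·-14 + 0·0 + 1·8 = 11
  a_12 = 1·11 + -1·-11 + 0·-14 + 1·0 = 22
  a_13 = 1·22 + -1·11 + 0·-11 + 1·-14 = -3

1,-1,0,1 ; -3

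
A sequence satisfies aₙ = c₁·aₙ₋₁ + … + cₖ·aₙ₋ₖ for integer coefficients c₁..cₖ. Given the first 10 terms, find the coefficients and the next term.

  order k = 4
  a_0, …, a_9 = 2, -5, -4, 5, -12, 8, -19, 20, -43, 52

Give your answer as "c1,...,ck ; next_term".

-1,1,1,1 ; -94

  a_4 = -1·5 + 1·-4 + 1·-5 + 1·2 = -12
  a_5 = -1·-12 + 1·5 + 1·-4 + 1·-5 = 8
  a_6 = -1·8 + 1·-12 + 1·5 + 1·-4 = -19
  a_7 = -1·-19 + 1·8 + 1·-12 + 1·5 = 20
  a_8 = -1·20 + 1·-19 + 1·8 + 1·-12 = -43
  a_9 = -1·-43 + 1·20 + 1·-19 + 1·8 = 52
  a_10 = -1·52 + 1·-43 + 1·20 + 1·-19 = -94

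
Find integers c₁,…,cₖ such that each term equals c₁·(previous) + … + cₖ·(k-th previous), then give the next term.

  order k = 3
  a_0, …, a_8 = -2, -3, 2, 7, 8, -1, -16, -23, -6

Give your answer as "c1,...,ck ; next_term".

1,-1,-1 ; 33

  a_3 = 1·2 + -1·-3 + -1·-2 = 7
  a_4 = 1·7 + -1·2 + -1·-3 = 8
  a_5 = 1·8 + -1·7 + -1·2 = -1
  a_6 = 1·-1 + -1·8 + -1·7 = -16
  a_7 = 1·-16 + -1·-1 + -1·8 = -23
  a_8 = 1·-23 + -1·-16 + -1·-1 = -6
  a_9 = 1·-6 + -1·-23 + -1·-16 = 33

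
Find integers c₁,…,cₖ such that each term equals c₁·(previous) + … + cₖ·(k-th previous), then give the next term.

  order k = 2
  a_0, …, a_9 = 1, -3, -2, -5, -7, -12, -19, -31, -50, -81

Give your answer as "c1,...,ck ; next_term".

  a_2 = 1·-3 + 1·1 = -2
  a_3 = 1·-2 + 1·-3 = -5
  a_4 = 1·-5 + 1·-2 = -7
  a_5 = 1·-7 + 1·-5 = -12
  a_6 = 1·-12 + 1·-7 = -19
  a_7 = 1·-19 + 1·-12 = -31
  a_8 = 1·-31 + 1·-19 = -50
  a_9 = 1·-50 + 1·-31 = -81
  a_10 = 1·-81 + 1·-50 = -131

1,1 ; -131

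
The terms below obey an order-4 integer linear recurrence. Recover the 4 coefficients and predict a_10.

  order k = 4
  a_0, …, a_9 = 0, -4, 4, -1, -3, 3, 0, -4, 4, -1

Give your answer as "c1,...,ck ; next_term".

-1,0,1,1 ; -3

  a_4 = -1·-1 + 0·4 + 1·-4 + 1·0 = -3
  a_5 = -1·-3 + 0·-1 + 1·4 + 1·-4 = 3
  a_6 = -1·3 + 0·-3 + 1·-1 + 1·4 = 0
  a_7 = -1·0 + 0·3 + 1·-3 + 1·-1 = -4
  a_8 = -1·-4 + 0·0 + 1·3 + 1·-3 = 4
  a_9 = -1·4 + 0·-4 + 1·0 + 1·3 = -1
  a_10 = -1·-1 + 0·4 + 1·-4 + 1·0 = -3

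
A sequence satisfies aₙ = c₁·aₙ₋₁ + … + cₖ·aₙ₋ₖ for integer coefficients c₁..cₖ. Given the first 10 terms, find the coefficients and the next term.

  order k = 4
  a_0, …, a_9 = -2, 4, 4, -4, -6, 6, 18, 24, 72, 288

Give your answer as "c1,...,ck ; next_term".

  a_4 = 3·-4 + 0·4 + 3·4 + 3·-2 = -6
  a_5 = 3·-6 + 0·-4 + 3·4 + 3·4 = 6
  a_6 = 3·6 + 0·-6 + 3·-4 + 3·4 = 18
  a_7 = 3·18 + 0·6 + 3·-6 + 3·-4 = 24
  a_8 = 3·24 + 0·18 + 3·6 + 3·-6 = 72
  a_9 = 3·72 + 0·24 + 3·18 + 3·6 = 288
  a_10 = 3·288 + 0·72 + 3·24 + 3·18 = 990

3,0,3,3 ; 990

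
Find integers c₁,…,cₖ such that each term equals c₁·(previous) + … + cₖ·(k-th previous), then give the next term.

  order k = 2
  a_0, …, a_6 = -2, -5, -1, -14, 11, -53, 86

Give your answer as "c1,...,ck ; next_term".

  a_2 = -1·-5 + 3·-2 = -1
  a_3 = -1·-1 + 3·-5 = -14
  a_4 = -1·-14 + 3·-1 = 11
  a_5 = -1·11 + 3·-14 = -53
  a_6 = -1·-53 + 3·11 = 86
  a_7 = -1·86 + 3·-53 = -245

-1,3 ; -245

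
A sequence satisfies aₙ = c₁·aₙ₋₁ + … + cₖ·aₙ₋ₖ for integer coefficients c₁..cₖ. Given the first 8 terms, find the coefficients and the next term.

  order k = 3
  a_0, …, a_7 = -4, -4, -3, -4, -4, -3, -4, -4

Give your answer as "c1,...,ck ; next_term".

0,0,1 ; -3

  a_3 = 0·-3 + 0·-4 + 1·-4 = -4
  a_4 = 0·-4 + 0·-3 + 1·-4 = -4
  a_5 = 0·-4 + 0·-4 + 1·-3 = -3
  a_6 = 0·-3 + 0·-4 + 1·-4 = -4
  a_7 = 0·-4 + 0·-3 + 1·-4 = -4
  a_8 = 0·-4 + 0·-4 + 1·-3 = -3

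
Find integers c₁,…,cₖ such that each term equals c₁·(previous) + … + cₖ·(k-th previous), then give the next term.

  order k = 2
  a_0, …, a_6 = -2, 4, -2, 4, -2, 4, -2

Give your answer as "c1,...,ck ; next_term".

0,1 ; 4

  a_2 = 0·4 + 1·-2 = -2
  a_3 = 0·-2 + 1·4 = 4
  a_4 = 0·4 + 1·-2 = -2
  a_5 = 0·-2 + 1·4 = 4
  a_6 = 0·4 + 1·-2 = -2
  a_7 = 0·-2 + 1·4 = 4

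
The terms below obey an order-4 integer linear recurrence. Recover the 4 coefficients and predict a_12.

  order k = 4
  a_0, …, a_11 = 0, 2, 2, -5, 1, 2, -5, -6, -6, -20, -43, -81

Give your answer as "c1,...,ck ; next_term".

1,1,2,1 ; -170

  a_4 = 1·-5 + 1·2 + 2·2 + 1·0 = 1
  a_5 = 1·1 + 1·-5 + 2·2 + 1·2 = 2
  a_6 = 1·2 + 1·1 + 2·-5 + 1·2 = -5
  a_7 = 1·-5 + 1·2 + 2·1 + 1·-5 = -6
  a_8 = 1·-6 + 1·-5 + 2·2 + 1·1 = -6
  a_9 = 1·-6 + 1·-6 + 2·-5 + 1·2 = -20
  a_10 = 1·-20 + 1·-6 + 2·-6 + 1·-5 = -43
  a_11 = 1·-43 + 1·-20 + 2·-6 + 1·-6 = -81
  a_12 = 1·-81 + 1·-43 + 2·-20 + 1·-6 = -170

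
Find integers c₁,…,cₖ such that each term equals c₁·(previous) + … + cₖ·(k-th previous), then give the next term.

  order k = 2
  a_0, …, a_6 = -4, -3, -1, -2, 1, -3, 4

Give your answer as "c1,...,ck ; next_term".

-1,1 ; -7

  a_2 = -1·-3 + 1·-4 = -1
  a_3 = -1·-1 + 1·-3 = -2
  a_4 = -1·-2 + 1·-1 = 1
  a_5 = -1·1 + 1·-2 = -3
  a_6 = -1·-3 + 1·1 = 4
  a_7 = -1·4 + 1·-3 = -7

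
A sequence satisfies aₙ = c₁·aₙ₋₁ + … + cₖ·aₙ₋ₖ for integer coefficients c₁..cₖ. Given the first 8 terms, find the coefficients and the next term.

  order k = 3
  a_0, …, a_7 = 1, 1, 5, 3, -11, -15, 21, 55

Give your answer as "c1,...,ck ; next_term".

  a_3 = 1·5 + -3·1 + 1·1 = 3
  a_4 = 1·3 + -3·5 + 1·1 = -11
  a_5 = 1·-11 + -3·3 + 1·5 = -15
  a_6 = 1·-15 + -3·-11 + 1·3 = 21
  a_7 = 1·21 + -3·-15 + 1·-11 = 55
  a_8 = 1·55 + -3·21 + 1·-15 = -23

1,-3,1 ; -23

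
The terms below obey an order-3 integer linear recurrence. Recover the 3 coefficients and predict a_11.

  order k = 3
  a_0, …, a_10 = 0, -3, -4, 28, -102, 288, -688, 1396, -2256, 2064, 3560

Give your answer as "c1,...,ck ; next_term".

-4,-4,2 ; -27008

  a_3 = -4·-4 + -4·-3 + 2·0 = 28
  a_4 = -4·28 + -4·-4 + 2·-3 = -102
  a_5 = -4·-102 + -4·28 + 2·-4 = 288
  a_6 = -4·288 + -4·-102 + 2·28 = -688
  a_7 = -4·-688 + -4·288 + 2·-102 = 1396
  a_8 = -4·1396 + -4·-688 + 2·288 = -2256
  a_9 = -4·-2256 + -4·1396 + 2·-688 = 2064
  a_10 = -4·2064 + -4·-2256 + 2·1396 = 3560
  a_11 = -4·3560 + -4·2064 + 2·-2256 = -27008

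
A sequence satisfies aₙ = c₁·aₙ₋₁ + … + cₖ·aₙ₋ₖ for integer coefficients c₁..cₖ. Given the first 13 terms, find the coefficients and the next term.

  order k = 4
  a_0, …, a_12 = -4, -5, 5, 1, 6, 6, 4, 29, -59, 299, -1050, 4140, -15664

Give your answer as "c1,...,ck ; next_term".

  a_4 = -3·1 + 4·5 + 3·-5 + -1·-4 = 6
  a_5 = -3·6 + 4·1 + 3·5 + -1·-5 = 6
  a_6 = -3·6 + 4·6 + 3·1 + -1·5 = 4
  a_7 = -3·4 + 4·6 + 3·6 + -1·1 = 29
  a_8 = -3·29 + 4·4 + 3·6 + -1·6 = -59
  a_9 = -3·-59 + 4·29 + 3·4 + -1·6 = 299
  a_10 = -3·299 + 4·-59 + 3·29 + -1·4 = -1050
  a_11 = -3·-1050 + 4·299 + 3·-59 + -1·29 = 4140
  a_12 = -3·4140 + 4·-1050 + 3·299 + -1·-59 = -15664
  a_13 = -3·-15664 + 4·4140 + 3·-1050 + -1·299 = 60103

-3,4,3,-1 ; 60103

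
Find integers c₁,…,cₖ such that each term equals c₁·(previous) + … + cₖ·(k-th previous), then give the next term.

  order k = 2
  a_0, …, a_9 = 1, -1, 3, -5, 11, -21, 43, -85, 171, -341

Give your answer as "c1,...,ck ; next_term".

  a_2 = -1·-1 + 2·1 = 3
  a_3 = -1·3 + 2·-1 = -5
  a_4 = -1·-5 + 2·3 = 11
  a_5 = -1·11 + 2·-5 = -21
  a_6 = -1·-21 + 2·11 = 43
  a_7 = -1·43 + 2·-21 = -85
  a_8 = -1·-85 + 2·43 = 171
  a_9 = -1·171 + 2·-85 = -341
  a_10 = -1·-341 + 2·171 = 683

-1,2 ; 683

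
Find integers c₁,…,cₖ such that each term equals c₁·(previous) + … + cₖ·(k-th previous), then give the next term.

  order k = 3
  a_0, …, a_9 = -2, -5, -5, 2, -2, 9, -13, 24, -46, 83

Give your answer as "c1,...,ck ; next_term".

  a_3 = -1·-5 + 1·-5 + -1·-2 = 2
  a_4 = -1·2 + 1·-5 + -1·-5 = -2
  a_5 = -1·-2 + 1·2 + -1·-5 = 9
  a_6 = -1·9 + 1·-2 + -1·2 = -13
  a_7 = -1·-13 + 1·9 + -1·-2 = 24
  a_8 = -1·24 + 1·-13 + -1·9 = -46
  a_9 = -1·-46 + 1·24 + -1·-13 = 83
  a_10 = -1·83 + 1·-46 + -1·24 = -153

-1,1,-1 ; -153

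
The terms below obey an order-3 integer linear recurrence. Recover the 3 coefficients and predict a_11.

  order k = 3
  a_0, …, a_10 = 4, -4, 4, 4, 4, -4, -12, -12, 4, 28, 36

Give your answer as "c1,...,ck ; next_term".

  a_3 = 1·4 + -1·-4 + -1·4 = 4
  a_4 = 1·4 + -1·4 + -1·-4 = 4
  a_5 = 1·4 + -1·4 + -1·4 = -4
  a_6 = 1·-4 + -1·4 + -1·4 = -12
  a_7 = 1·-12 + -1·-4 + -1·4 = -12
  a_8 = 1·-12 + -1·-12 + -1·-4 = 4
  a_9 = 1·4 + -1·-12 + -1·-12 = 28
  a_10 = 1·28 + -1·4 + -1·-12 = 36
  a_11 = 1·36 + -1·28 + -1·4 = 4

1,-1,-1 ; 4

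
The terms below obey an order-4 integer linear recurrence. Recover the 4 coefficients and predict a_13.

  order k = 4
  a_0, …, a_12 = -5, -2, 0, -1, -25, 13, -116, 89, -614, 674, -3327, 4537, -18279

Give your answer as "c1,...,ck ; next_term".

  a_4 = -1·-1 + 4·0 + 3·-2 + 4·-5 = -25
  a_5 = -1·-25 + 4·-1 + 3·0 + 4·-2 = 13
  a_6 = -1·13 + 4·-25 + 3·-1 + 4·0 = -116
  a_7 = -1·-116 + 4·13 + 3·-25 + 4·-1 = 89
  a_8 = -1·89 + 4·-116 + 3·13 + 4·-25 = -614
  a_9 = -1·-614 + 4·89 + 3·-116 + 4·13 = 674
  a_10 = -1·674 + 4·-614 + 3·89 + 4·-116 = -3327
  a_11 = -1·-3327 + 4·674 + 3·-614 + 4·89 = 4537
  a_12 = -1·4537 + 4·-3327 + 3·674 + 4·-614 = -18279
  a_13 = -1·-18279 + 4·4537 + 3·-3327 + 4·674 = 29142

-1,4,3,4 ; 29142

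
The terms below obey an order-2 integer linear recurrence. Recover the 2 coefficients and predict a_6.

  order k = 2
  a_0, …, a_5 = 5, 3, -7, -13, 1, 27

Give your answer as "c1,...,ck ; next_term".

  a_2 = 1·3 + -2·5 = -7
  a_3 = 1·-7 + -2·3 = -13
  a_4 = 1·-13 + -2·-7 = 1
  a_5 = 1·1 + -2·-13 = 27
  a_6 = 1·27 + -2·1 = 25

1,-2 ; 25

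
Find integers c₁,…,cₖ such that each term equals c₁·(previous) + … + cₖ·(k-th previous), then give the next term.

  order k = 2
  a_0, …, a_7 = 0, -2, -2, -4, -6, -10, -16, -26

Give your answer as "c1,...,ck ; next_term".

  a_2 = 1·-2 + 1·0 = -2
  a_3 = 1·-2 + 1·-2 = -4
  a_4 = 1·-4 + 1·-2 = -6
  a_5 = 1·-6 + 1·-4 = -10
  a_6 = 1·-10 + 1·-6 = -16
  a_7 = 1·-16 + 1·-10 = -26
  a_8 = 1·-26 + 1·-16 = -42

1,1 ; -42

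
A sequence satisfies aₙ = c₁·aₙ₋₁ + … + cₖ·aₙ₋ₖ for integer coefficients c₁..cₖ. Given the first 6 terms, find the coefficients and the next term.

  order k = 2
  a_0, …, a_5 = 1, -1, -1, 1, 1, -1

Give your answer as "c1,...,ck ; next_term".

0,-1 ; -1

  a_2 = 0·-1 + -1·1 = -1
  a_3 = 0·-1 + -1·-1 = 1
  a_4 = 0·1 + -1·-1 = 1
  a_5 = 0·1 + -1·1 = -1
  a_6 = 0·-1 + -1·1 = -1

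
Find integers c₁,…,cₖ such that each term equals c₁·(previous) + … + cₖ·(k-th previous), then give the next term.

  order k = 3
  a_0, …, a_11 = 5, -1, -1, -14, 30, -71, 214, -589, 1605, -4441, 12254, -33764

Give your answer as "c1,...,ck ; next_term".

-2,1,-3 ; 93105

  a_3 = -2·-1 + 1·-1 + -3·5 = -14
  a_4 = -2·-14 + 1·-1 + -3·-1 = 30
  a_5 = -2·30 + 1·-14 + -3·-1 = -71
  a_6 = -2·-71 + 1·30 + -3·-14 = 214
  a_7 = -2·214 + 1·-71 + -3·30 = -589
  a_8 = -2·-589 + 1·214 + -3·-71 = 1605
  a_9 = -2·1605 + 1·-589 + -3·214 = -4441
  a_10 = -2·-4441 + 1·1605 + -3·-589 = 12254
  a_11 = -2·12254 + 1·-4441 + -3·1605 = -33764
  a_12 = -2·-33764 + 1·12254 + -3·-4441 = 93105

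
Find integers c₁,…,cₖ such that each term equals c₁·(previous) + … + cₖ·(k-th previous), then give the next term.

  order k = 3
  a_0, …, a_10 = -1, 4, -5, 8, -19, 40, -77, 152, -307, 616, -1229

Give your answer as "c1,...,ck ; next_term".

  a_3 = -2·-5 + -1·4 + -2·-1 = 8
  a_4 = -2·8 + -1·-5 + -2·4 = -19
  a_5 = -2·-19 + -1·8 + -2·-5 = 40
  a_6 = -2·40 + -1·-19 + -2·8 = -77
  a_7 = -2·-77 + -1·40 + -2·-19 = 152
  a_8 = -2·152 + -1·-77 + -2·40 = -307
  a_9 = -2·-307 + -1·152 + -2·-77 = 616
  a_10 = -2·616 + -1·-307 + -2·152 = -1229
  a_11 = -2·-1229 + -1·616 + -2·-307 = 2456

-2,-1,-2 ; 2456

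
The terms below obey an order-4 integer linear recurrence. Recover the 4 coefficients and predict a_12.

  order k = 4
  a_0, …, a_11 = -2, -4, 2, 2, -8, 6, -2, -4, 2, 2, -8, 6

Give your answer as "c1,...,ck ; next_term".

-1,0,1,1 ; -2

  a_4 = -1·2 + 0·2 + 1·-4 + 1·-2 = -8
  a_5 = -1·-8 + 0·2 + 1·2 + 1·-4 = 6
  a_6 = -1·6 + 0·-8 + 1·2 + 1·2 = -2
  a_7 = -1·-2 + 0·6 + 1·-8 + 1·2 = -4
  a_8 = -1·-4 + 0·-2 + 1·6 + 1·-8 = 2
  a_9 = -1·2 + 0·-4 + 1·-2 + 1·6 = 2
  a_10 = -1·2 + 0·2 + 1·-4 + 1·-2 = -8
  a_11 = -1·-8 + 0·2 + 1·2 + 1·-4 = 6
  a_12 = -1·6 + 0·-8 + 1·2 + 1·2 = -2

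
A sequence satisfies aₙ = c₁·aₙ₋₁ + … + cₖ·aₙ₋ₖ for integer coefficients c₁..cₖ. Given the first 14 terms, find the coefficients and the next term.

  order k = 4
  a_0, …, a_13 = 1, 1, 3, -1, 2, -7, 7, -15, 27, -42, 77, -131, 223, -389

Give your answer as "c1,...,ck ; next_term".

-1,1,-1,-1 ; 666

  a_4 = -1·-1 + 1·3 + -1·1 + -1·1 = 2
  a_5 = -1·2 + 1·-1 + -1·3 + -1·1 = -7
  a_6 = -1·-7 + 1·2 + -1·-1 + -1·3 = 7
  a_7 = -1·7 + 1·-7 + -1·2 + -1·-1 = -15
  a_8 = -1·-15 + 1·7 + -1·-7 + -1·2 = 27
  a_9 = -1·27 + 1·-15 + -1·7 + -1·-7 = -42
  a_10 = -1·-42 + 1·27 + -1·-15 + -1·7 = 77
  a_11 = -1·77 + 1·-42 + -1·27 + -1·-15 = -131
  a_12 = -1·-131 + 1·77 + -1·-42 + -1·27 = 223
  a_13 = -1·223 + 1·-131 + -1·77 + -1·-42 = -389
  a_14 = -1·-389 + 1·223 + -1·-131 + -1·77 = 666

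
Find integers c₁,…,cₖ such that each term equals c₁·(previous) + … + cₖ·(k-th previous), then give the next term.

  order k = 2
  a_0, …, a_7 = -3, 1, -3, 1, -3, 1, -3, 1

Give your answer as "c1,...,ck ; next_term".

  a_2 = 0·1 + 1·-3 = -3
  a_3 = 0·-3 + 1·1 = 1
  a_4 = 0·1 + 1·-3 = -3
  a_5 = 0·-3 + 1·1 = 1
  a_6 = 0·1 + 1·-3 = -3
  a_7 = 0·-3 + 1·1 = 1
  a_8 = 0·1 + 1·-3 = -3

0,1 ; -3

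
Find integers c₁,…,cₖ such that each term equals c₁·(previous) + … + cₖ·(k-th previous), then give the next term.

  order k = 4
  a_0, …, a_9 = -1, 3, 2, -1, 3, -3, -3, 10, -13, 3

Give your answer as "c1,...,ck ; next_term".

  a_4 = -1·-1 + -1·2 + 1·3 + -1·-1 = 3
  a_5 = -1·3 + -1·-1 + 1·2 + -1·3 = -3
  a_6 = -1·-3 + -1·3 + 1·-1 + -1·2 = -3
  a_7 = -1·-3 + -1·-3 + 1·3 + -1·-1 = 10
  a_8 = -1·10 + -1·-3 + 1·-3 + -1·3 = -13
  a_9 = -1·-13 + -1·10 + 1·-3 + -1·-3 = 3
  a_10 = -1·3 + -1·-13 + 1·10 + -1·-3 = 23

-1,-1,1,-1 ; 23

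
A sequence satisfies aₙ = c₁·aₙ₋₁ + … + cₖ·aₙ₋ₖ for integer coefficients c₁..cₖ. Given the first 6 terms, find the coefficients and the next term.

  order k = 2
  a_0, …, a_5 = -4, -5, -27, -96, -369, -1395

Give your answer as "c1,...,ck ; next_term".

3,3 ; -5292

  a_2 = 3·-5 + 3·-4 = -27
  a_3 = 3·-27 + 3·-5 = -96
  a_4 = 3·-96 + 3·-27 = -369
  a_5 = 3·-369 + 3·-96 = -1395
  a_6 = 3·-1395 + 3·-369 = -5292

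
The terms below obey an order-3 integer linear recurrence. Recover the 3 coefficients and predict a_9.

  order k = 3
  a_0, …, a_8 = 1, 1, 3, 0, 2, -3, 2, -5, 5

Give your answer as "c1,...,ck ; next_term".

0,1,-1 ; -7

  a_3 = 0·3 + 1·1 + -1·1 = 0
  a_4 = 0·0 + 1·3 + -1·1 = 2
  a_5 = 0·2 + 1·0 + -1·3 = -3
  a_6 = 0·-3 + 1·2 + -1·0 = 2
  a_7 = 0·2 + 1·-3 + -1·2 = -5
  a_8 = 0·-5 + 1·2 + -1·-3 = 5
  a_9 = 0·5 + 1·-5 + -1·2 = -7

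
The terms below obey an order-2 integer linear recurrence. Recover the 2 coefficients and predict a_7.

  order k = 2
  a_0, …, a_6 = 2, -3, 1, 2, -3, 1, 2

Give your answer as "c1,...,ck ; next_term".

  a_2 = -1·-3 + -1·2 = 1
  a_3 = -1·1 + -1·-3 = 2
  a_4 = -1·2 + -1·1 = -3
  a_5 = -1·-3 + -1·2 = 1
  a_6 = -1·1 + -1·-3 = 2
  a_7 = -1·2 + -1·1 = -3

-1,-1 ; -3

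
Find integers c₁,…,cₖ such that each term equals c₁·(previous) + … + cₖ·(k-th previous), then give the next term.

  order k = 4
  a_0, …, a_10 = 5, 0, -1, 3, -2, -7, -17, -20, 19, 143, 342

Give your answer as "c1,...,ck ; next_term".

2,-2,-3,-2 ; 381

  a_4 = 2·3 + -2·-1 + -3·0 + -2·5 = -2
  a_5 = 2·-2 + -2·3 + -3·-1 + -2·0 = -7
  a_6 = 2·-7 + -2·-2 + -3·3 + -2·-1 = -17
  a_7 = 2·-17 + -2·-7 + -3·-2 + -2·3 = -20
  a_8 = 2·-20 + -2·-17 + -3·-7 + -2·-2 = 19
  a_9 = 2·19 + -2·-20 + -3·-17 + -2·-7 = 143
  a_10 = 2·143 + -2·19 + -3·-20 + -2·-17 = 342
  a_11 = 2·342 + -2·143 + -3·19 + -2·-20 = 381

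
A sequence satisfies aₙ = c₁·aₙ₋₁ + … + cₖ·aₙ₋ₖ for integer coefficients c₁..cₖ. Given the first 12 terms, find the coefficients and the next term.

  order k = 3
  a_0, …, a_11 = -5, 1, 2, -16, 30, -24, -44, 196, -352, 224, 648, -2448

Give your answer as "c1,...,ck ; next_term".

-2,-2,2 ; 4048

  a_3 = -2·2 + -2·1 + 2·-5 = -16
  a_4 = -2·-16 + -2·2 + 2·1 = 30
  a_5 = -2·30 + -2·-16 + 2·2 = -24
  a_6 = -2·-24 + -2·30 + 2·-16 = -44
  a_7 = -2·-44 + -2·-24 + 2·30 = 196
  a_8 = -2·196 + -2·-44 + 2·-24 = -352
  a_9 = -2·-352 + -2·196 + 2·-44 = 224
  a_10 = -2·224 + -2·-352 + 2·196 = 648
  a_11 = -2·648 + -2·224 + 2·-352 = -2448
  a_12 = -2·-2448 + -2·648 + 2·224 = 4048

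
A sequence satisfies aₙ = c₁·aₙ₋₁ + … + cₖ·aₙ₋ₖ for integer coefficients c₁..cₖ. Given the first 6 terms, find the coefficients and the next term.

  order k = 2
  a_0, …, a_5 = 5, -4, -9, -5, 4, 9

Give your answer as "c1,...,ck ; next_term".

  a_2 = 1·-4 + -1·5 = -9
  a_3 = 1·-9 + -1·-4 = -5
  a_4 = 1·-5 + -1·-9 = 4
  a_5 = 1·4 + -1·-5 = 9
  a_6 = 1·9 + -1·4 = 5

1,-1 ; 5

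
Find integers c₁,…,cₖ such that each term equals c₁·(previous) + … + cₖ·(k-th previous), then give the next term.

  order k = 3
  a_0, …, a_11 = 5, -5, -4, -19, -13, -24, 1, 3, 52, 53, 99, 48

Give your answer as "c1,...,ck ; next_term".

  a_3 = 1·-4 + 1·-5 + -2·5 = -19
  a_4 = 1·-19 + 1·-4 + -2·-5 = -13
  a_5 = 1·-13 + 1·-19 + -2·-4 = -24
  a_6 = 1·-24 + 1·-13 + -2·-19 = 1
  a_7 = 1·1 + 1·-24 + -2·-13 = 3
  a_8 = 1·3 + 1·1 + -2·-24 = 52
  a_9 = 1·52 + 1·3 + -2·1 = 53
  a_10 = 1·53 + 1·52 + -2·3 = 99
  a_11 = 1·99 + 1·53 + -2·52 = 48
  a_12 = 1·48 + 1·99 + -2·53 = 41

1,1,-2 ; 41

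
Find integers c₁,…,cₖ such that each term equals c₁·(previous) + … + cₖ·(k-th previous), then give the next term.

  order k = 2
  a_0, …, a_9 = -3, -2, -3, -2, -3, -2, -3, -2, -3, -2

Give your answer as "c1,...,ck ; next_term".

0,1 ; -3

  a_2 = 0·-2 + 1·-3 = -3
  a_3 = 0·-3 + 1·-2 = -2
  a_4 = 0·-2 + 1·-3 = -3
  a_5 = 0·-3 + 1·-2 = -2
  a_6 = 0·-2 + 1·-3 = -3
  a_7 = 0·-3 + 1·-2 = -2
  a_8 = 0·-2 + 1·-3 = -3
  a_9 = 0·-3 + 1·-2 = -2
  a_10 = 0·-2 + 1·-3 = -3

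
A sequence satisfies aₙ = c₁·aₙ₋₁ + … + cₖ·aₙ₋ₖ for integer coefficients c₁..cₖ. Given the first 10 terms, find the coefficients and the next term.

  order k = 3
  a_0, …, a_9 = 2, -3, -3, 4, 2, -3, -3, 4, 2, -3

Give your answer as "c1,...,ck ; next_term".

-1,-1,-1 ; -3

  a_3 = -1·-3 + -1·-3 + -1·2 = 4
  a_4 = -1·4 + -1·-3 + -1·-3 = 2
  a_5 = -1·2 + -1·4 + -1·-3 = -3
  a_6 = -1·-3 + -1·2 + -1·4 = -3
  a_7 = -1·-3 + -1·-3 + -1·2 = 4
  a_8 = -1·4 + -1·-3 + -1·-3 = 2
  a_9 = -1·2 + -1·4 + -1·-3 = -3
  a_10 = -1·-3 + -1·2 + -1·4 = -3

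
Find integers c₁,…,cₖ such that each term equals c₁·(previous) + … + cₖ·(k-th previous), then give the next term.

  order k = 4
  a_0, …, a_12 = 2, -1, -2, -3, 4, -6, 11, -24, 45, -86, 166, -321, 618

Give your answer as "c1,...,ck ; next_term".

-1,1,-1,1 ; -1191

  a_4 = -1·-3 + 1·-2 + -1·-1 + 1·2 = 4
  a_5 = -1·4 + 1·-3 + -1·-2 + 1·-1 = -6
  a_6 = -1·-6 + 1·4 + -1·-3 + 1·-2 = 11
  a_7 = -1·11 + 1·-6 + -1·4 + 1·-3 = -24
  a_8 = -1·-24 + 1·11 + -1·-6 + 1·4 = 45
  a_9 = -1·45 + 1·-24 + -1·11 + 1·-6 = -86
  a_10 = -1·-86 + 1·45 + -1·-24 + 1·11 = 166
  a_11 = -1·166 + 1·-86 + -1·45 + 1·-24 = -321
  a_12 = -1·-321 + 1·166 + -1·-86 + 1·45 = 618
  a_13 = -1·618 + 1·-321 + -1·166 + 1·-86 = -1191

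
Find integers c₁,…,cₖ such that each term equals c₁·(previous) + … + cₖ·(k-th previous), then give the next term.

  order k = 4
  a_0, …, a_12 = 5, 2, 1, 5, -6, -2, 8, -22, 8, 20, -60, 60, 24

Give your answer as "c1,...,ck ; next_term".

  a_4 = 0·5 + 0·1 + 2·2 + -2·5 = -6
  a_5 = 0·-6 + 0·5 + 2·1 + -2·2 = -2
  a_6 = 0·-2 + 0·-6 + 2·5 + -2·1 = 8
  a_7 = 0·8 + 0·-2 + 2·-6 + -2·5 = -22
  a_8 = 0·-22 + 0·8 + 2·-2 + -2·-6 = 8
  a_9 = 0·8 + 0·-22 + 2·8 + -2·-2 = 20
  a_10 = 0·20 + 0·8 + 2·-22 + -2·8 = -60
  a_11 = 0·-60 + 0·20 + 2·8 + -2·-22 = 60
  a_12 = 0·60 + 0·-60 + 2·20 + -2·8 = 24
  a_13 = 0·24 + 0·60 + 2·-60 + -2·20 = -160

0,0,2,-2 ; -160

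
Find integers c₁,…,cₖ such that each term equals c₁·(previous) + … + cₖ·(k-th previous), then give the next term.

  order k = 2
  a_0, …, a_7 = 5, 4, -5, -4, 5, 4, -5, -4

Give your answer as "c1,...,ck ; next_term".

  a_2 = 0·4 + -1·5 = -5
  a_3 = 0·-5 + -1·4 = -4
  a_4 = 0·-4 + -1·-5 = 5
  a_5 = 0·5 + -1·-4 = 4
  a_6 = 0·4 + -1·5 = -5
  a_7 = 0·-5 + -1·4 = -4
  a_8 = 0·-4 + -1·-5 = 5

0,-1 ; 5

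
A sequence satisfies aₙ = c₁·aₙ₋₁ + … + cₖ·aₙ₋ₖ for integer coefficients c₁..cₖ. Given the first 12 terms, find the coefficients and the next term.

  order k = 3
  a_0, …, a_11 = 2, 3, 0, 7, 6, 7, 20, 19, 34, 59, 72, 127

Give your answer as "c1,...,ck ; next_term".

0,1,2 ; 190

  a_3 = 0·0 + 1·3 + 2·2 = 7
  a_4 = 0·7 + 1·0 + 2·3 = 6
  a_5 = 0·6 + 1·7 + 2·0 = 7
  a_6 = 0·7 + 1·6 + 2·7 = 20
  a_7 = 0·20 + 1·7 + 2·6 = 19
  a_8 = 0·19 + 1·20 + 2·7 = 34
  a_9 = 0·34 + 1·19 + 2·20 = 59
  a_10 = 0·59 + 1·34 + 2·19 = 72
  a_11 = 0·72 + 1·59 + 2·34 = 127
  a_12 = 0·127 + 1·72 + 2·59 = 190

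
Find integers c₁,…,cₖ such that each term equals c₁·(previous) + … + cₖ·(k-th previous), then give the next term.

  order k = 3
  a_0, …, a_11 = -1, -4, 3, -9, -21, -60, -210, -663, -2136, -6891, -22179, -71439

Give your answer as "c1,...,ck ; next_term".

2,3,3 ; -230088

  a_3 = 2·3 + 3·-4 + 3·-1 = -9
  a_4 = 2·-9 + 3·3 + 3·-4 = -21
  a_5 = 2·-21 + 3·-9 + 3·3 = -60
  a_6 = 2·-60 + 3·-21 + 3·-9 = -210
  a_7 = 2·-210 + 3·-60 + 3·-21 = -663
  a_8 = 2·-663 + 3·-210 + 3·-60 = -2136
  a_9 = 2·-2136 + 3·-663 + 3·-210 = -6891
  a_10 = 2·-6891 + 3·-2136 + 3·-663 = -22179
  a_11 = 2·-22179 + 3·-6891 + 3·-2136 = -71439
  a_12 = 2·-71439 + 3·-22179 + 3·-6891 = -230088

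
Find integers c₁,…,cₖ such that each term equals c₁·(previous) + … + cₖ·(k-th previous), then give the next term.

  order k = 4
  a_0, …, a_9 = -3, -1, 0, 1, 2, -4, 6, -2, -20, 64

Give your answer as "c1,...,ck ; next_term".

-2,-2,2,-2 ; -104

  a_4 = -2·1 + -2·0 + 2·-1 + -2·-3 = 2
  a_5 = -2·2 + -2·1 + 2·0 + -2·-1 = -4
  a_6 = -2·-4 + -2·2 + 2·1 + -2·0 = 6
  a_7 = -2·6 + -2·-4 + 2·2 + -2·1 = -2
  a_8 = -2·-2 + -2·6 + 2·-4 + -2·2 = -20
  a_9 = -2·-20 + -2·-2 + 2·6 + -2·-4 = 64
  a_10 = -2·64 + -2·-20 + 2·-2 + -2·6 = -104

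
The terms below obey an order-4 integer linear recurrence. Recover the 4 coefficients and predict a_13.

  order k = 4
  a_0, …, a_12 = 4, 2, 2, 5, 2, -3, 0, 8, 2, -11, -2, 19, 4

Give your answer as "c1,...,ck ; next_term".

  a_4 = 0·5 + -1·2 + 0·2 + 1·4 = 2
  a_5 = 0·2 + -1·5 + 0·2 + 1·2 = -3
  a_6 = 0·-3 + -1·2 + 0·5 + 1·2 = 0
  a_7 = 0·0 + -1·-3 + 0·2 + 1·5 = 8
  a_8 = 0·8 + -1·0 + 0·-3 + 1·2 = 2
  a_9 = 0·2 + -1·8 + 0·0 + 1·-3 = -11
  a_10 = 0·-11 + -1·2 + 0·8 + 1·0 = -2
  a_11 = 0·-2 + -1·-11 + 0·2 + 1·8 = 19
  a_12 = 0·19 + -1·-2 + 0·-11 + 1·2 = 4
  a_13 = 0·4 + -1·19 + 0·-2 + 1·-11 = -30

0,-1,0,1 ; -30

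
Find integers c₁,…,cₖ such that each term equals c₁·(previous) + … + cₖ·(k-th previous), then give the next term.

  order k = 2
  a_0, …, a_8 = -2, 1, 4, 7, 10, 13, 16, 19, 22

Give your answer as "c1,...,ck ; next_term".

  a_2 = 2·1 + -1·-2 = 4
  a_3 = 2·4 + -1·1 = 7
  a_4 = 2·7 + -1·4 = 10
  a_5 = 2·10 + -1·7 = 13
  a_6 = 2·13 + -1·10 = 16
  a_7 = 2·16 + -1·13 = 19
  a_8 = 2·19 + -1·16 = 22
  a_9 = 2·22 + -1·19 = 25

2,-1 ; 25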